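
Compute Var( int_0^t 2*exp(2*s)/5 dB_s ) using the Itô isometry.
Var = exp(4*t)/25 - 1/25

The Itô integral of a deterministic integrand f(s) has mean 0 because each increment f(s) * (B_{s+ds} - B_s) has mean 0. By the Itô isometry:
  Var( int_0^t f(s) dB_s ) = E[ (int_0^t f(s) dB_s)^2 ] = int_0^t f(s)^2 ds.
Here f(s) = 2*exp(2*s)/5, so f(s)^2 = 4*exp(4*s)/25. Integrate:
  int_0^t (4*exp(4*s)/25) ds = exp(4*t)/25 - 1/25.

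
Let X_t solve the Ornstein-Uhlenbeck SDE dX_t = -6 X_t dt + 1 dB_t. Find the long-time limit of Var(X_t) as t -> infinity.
lim Var(X_t) = 1/12

The OU SDE dX = -theta X dt + sigma dB admits the integrating factor exp(theta t): d(exp(theta t) X_t) = sigma exp(theta t) dB_t. Integrating from 0 to t gives X_t = x_0 * exp(-theta t) + sigma * int_0^t exp(-theta (t-s)) dB_s for any initial x_0. The Itô integral has variance (by the Itô isometry) sigma^2 * int_0^t exp(-2 theta (t - s)) ds = sigma^2 * (1 - exp(-2 theta t)) / (2 theta), independent of x_0.
With theta = 6, sigma = 1:
  Var(X_t) = (1)^2 * (1 - exp(-2*6 t)) / (2 * 6) = 1/12 - exp(-12*t)/12.
As t -> infinity, exp(-2*6 t) -> 0, so the stationary variance is sigma^2 / (2 theta) = 1/12.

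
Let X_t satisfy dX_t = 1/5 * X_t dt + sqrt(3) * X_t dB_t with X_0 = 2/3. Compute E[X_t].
E[X_t] = 2*exp(t/5)/3

For GBM dX = mu X dt + sigma X dB with X_0 = x_0, apply Itô to Y = log X: dY = (mu - sigma^2/2) dt + sigma dB, so Y_t = log(x_0) + (mu - sigma^2/2) t + sigma B_t and hence X_t = x_0 * exp((mu - sigma^2/2) t + sigma B_t).
With mu = 1/5, sigma = sqrt(3), x_0 = 2/3, this gives:
  X_t = 2/3 * exp((-13/10) * t + (sqrt(3)) * B_t).
Since sigma*B_t ~ Normal(0, sigma^2 t), E[exp(sigma*B_t)] = exp(sigma^2 t / 2); so E[X_t] = x_0 * exp((mu - sigma^2/2) t) * exp(sigma^2 t / 2) = x_0 * exp(mu t) = 2*exp(t/5)/3.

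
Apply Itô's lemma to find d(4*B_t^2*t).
d(4*B_t^2*t) = (4*B_t^2 + 4*t) dt + (8*B_t*t) dB_t

Itô's formula for f(t, x): d f(t, B_t) = (f_t + (1/2) f_xx) dt + f_x dB_t. Compute partials of f(t, x) = 4*t*x^2:
  f_t(t,x)  = 4*x^2
  f_x(t,x)  = 8*t*x
  f_xx(t,x) = 8*t
Assemble drift = f_t + (1/2) f_xx = 4*t + 4*x^2 and diffusion = f_x = 8*t*x. Substituting x = B_t:
  d(4*B_t^2*t) = (4*B_t^2 + 4*t) dt + (8*B_t*t) dB_t.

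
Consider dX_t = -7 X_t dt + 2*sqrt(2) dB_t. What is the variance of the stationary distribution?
lim Var(X_t) = 4/7

The OU SDE dX = -theta X dt + sigma dB admits the integrating factor exp(theta t): d(exp(theta t) X_t) = sigma exp(theta t) dB_t. Integrating from 0 to t gives X_t = x_0 * exp(-theta t) + sigma * int_0^t exp(-theta (t-s)) dB_s for any initial x_0. The Itô integral has variance (by the Itô isometry) sigma^2 * int_0^t exp(-2 theta (t - s)) ds = sigma^2 * (1 - exp(-2 theta t)) / (2 theta), independent of x_0.
With theta = 7, sigma = 2*sqrt(2):
  Var(X_t) = (2*sqrt(2))^2 * (1 - exp(-2*7 t)) / (2 * 7) = 4/7 - 4*exp(-14*t)/7.
As t -> infinity, exp(-2*7 t) -> 0, so the stationary variance is sigma^2 / (2 theta) = 4/7.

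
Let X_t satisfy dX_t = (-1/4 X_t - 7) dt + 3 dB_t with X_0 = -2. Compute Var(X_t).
Var(X_t) = 18 - 18*exp(-t/2)

The variance V(t) = Var(X_t) satisfies V'(t) = 2 a V(t) + c^2 with V(0) = 0 (drift coefficient is linear in X, diffusion is constant). With a = -1/4, c = 3, the solution is
  V(t) = (c^2 / (2 a)) * (exp(2 a t) - 1)
       = (3^2 / (2*(-1/4))) * (exp((-1/2) t) - 1)
       = 18 - 18*exp(-t/2).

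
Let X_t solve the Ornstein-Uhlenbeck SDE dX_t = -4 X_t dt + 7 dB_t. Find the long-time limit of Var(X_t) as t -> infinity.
lim Var(X_t) = 49/8

The OU SDE dX = -theta X dt + sigma dB admits the integrating factor exp(theta t): d(exp(theta t) X_t) = sigma exp(theta t) dB_t. Integrating from 0 to t gives X_t = x_0 * exp(-theta t) + sigma * int_0^t exp(-theta (t-s)) dB_s for any initial x_0. The Itô integral has variance (by the Itô isometry) sigma^2 * int_0^t exp(-2 theta (t - s)) ds = sigma^2 * (1 - exp(-2 theta t)) / (2 theta), independent of x_0.
With theta = 4, sigma = 7:
  Var(X_t) = (7)^2 * (1 - exp(-2*4 t)) / (2 * 4) = 49/8 - 49*exp(-8*t)/8.
As t -> infinity, exp(-2*4 t) -> 0, so the stationary variance is sigma^2 / (2 theta) = 49/8.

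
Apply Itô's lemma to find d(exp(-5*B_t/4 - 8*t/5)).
d(exp(-5*B_t/4 - 8*t/5)) = (-131*exp(-5*B_t/4 - 8*t/5)/160) dt + (-5*exp(-5*B_t/4 - 8*t/5)/4) dB_t

Itô's formula for f(t, x): d f(t, B_t) = (f_t + (1/2) f_xx) dt + f_x dB_t. Compute partials of f(t, x) = exp(-8*t/5 - 5*x/4):
  f_t(t,x)  = -8*exp(-8*t/5 - 5*x/4)/5
  f_x(t,x)  = -5*exp(-8*t/5 - 5*x/4)/4
  f_xx(t,x) = 25*exp(-8*t/5 - 5*x/4)/16
Assemble drift = f_t + (1/2) f_xx = -131*exp(-8*t/5 - 5*x/4)/160 and diffusion = f_x = -5*exp(-8*t/5 - 5*x/4)/4. Substituting x = B_t:
  d(exp(-5*B_t/4 - 8*t/5)) = (-131*exp(-5*B_t/4 - 8*t/5)/160) dt + (-5*exp(-5*B_t/4 - 8*t/5)/4) dB_t.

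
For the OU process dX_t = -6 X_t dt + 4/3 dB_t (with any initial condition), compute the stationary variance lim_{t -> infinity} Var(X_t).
lim Var(X_t) = 4/27

The OU SDE dX = -theta X dt + sigma dB admits the integrating factor exp(theta t): d(exp(theta t) X_t) = sigma exp(theta t) dB_t. Integrating from 0 to t gives X_t = x_0 * exp(-theta t) + sigma * int_0^t exp(-theta (t-s)) dB_s for any initial x_0. The Itô integral has variance (by the Itô isometry) sigma^2 * int_0^t exp(-2 theta (t - s)) ds = sigma^2 * (1 - exp(-2 theta t)) / (2 theta), independent of x_0.
With theta = 6, sigma = 4/3:
  Var(X_t) = (4/3)^2 * (1 - exp(-2*6 t)) / (2 * 6) = 4/27 - 4*exp(-12*t)/27.
As t -> infinity, exp(-2*6 t) -> 0, so the stationary variance is sigma^2 / (2 theta) = 4/27.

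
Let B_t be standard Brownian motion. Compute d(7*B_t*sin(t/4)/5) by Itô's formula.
d(7*B_t*sin(t/4)/5) = (7*B_t*cos(t/4)/20) dt + (7*sin(t/4)/5) dB_t

Itô's formula for f(t, x): d f(t, B_t) = (f_t + (1/2) f_xx) dt + f_x dB_t. Compute partials of f(t, x) = 7*x*sin(t/4)/5:
  f_t(t,x)  = 7*x*cos(t/4)/20
  f_x(t,x)  = 7*sin(t/4)/5
  f_xx(t,x) = 0
Assemble drift = f_t + (1/2) f_xx = 7*x*cos(t/4)/20 and diffusion = f_x = 7*sin(t/4)/5. Substituting x = B_t:
  d(7*B_t*sin(t/4)/5) = (7*B_t*cos(t/4)/20) dt + (7*sin(t/4)/5) dB_t.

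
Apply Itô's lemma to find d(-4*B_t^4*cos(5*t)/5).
d(-4*B_t^4*cos(5*t)/5) = (4*B_t^2*(B_t^2*sin(5*t) - 6*cos(5*t)/5)) dt + (-16*B_t^3*cos(5*t)/5) dB_t

Itô's formula for f(t, x): d f(t, B_t) = (f_t + (1/2) f_xx) dt + f_x dB_t. Compute partials of f(t, x) = -4*x^4*cos(5*t)/5:
  f_t(t,x)  = 4*x^4*sin(5*t)
  f_x(t,x)  = -16*x^3*cos(5*t)/5
  f_xx(t,x) = -48*x^2*cos(5*t)/5
Assemble drift = f_t + (1/2) f_xx = 4*x^2*(x^2*sin(5*t) - 6*cos(5*t)/5) and diffusion = f_x = -16*x^3*cos(5*t)/5. Substituting x = B_t:
  d(-4*B_t^4*cos(5*t)/5) = (4*B_t^2*(B_t^2*sin(5*t) - 6*cos(5*t)/5)) dt + (-16*B_t^3*cos(5*t)/5) dB_t.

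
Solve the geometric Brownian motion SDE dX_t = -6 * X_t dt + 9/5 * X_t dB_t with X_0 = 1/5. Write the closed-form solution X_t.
X_t = 1/5 * exp((-381/50) * t + (9/5) * B_t)

For GBM dX = mu X dt + sigma X dB with X_0 = x_0, apply Itô to Y = log X: dY = (mu - sigma^2/2) dt + sigma dB, so Y_t = log(x_0) + (mu - sigma^2/2) t + sigma B_t and hence X_t = x_0 * exp((mu - sigma^2/2) t + sigma B_t).
With mu = -6, sigma = 9/5, x_0 = 1/5, this gives:
  X_t = 1/5 * exp((-381/50) * t + (9/5) * B_t).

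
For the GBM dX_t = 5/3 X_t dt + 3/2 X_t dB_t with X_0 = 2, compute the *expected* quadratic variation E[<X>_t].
E[<X>_t] = 108*exp(67*t/12)/67 - 108/67

<X>_t = int_0^t ((3/2) * X_s)^2 ds. Taking expectation inside the integral: E[<X>_t] = (3/2)^2 * int_0^t E[X_s^2] ds. For GBM, E[X_s^2] = x_0^2 * exp((2 mu + sigma^2) s). Integrating:
  E[<X>_t] = (3/2)^2 * 2^2 * (exp((2*(5/3) + (3/2)^2) t) - 1) / (2*(5/3) + (3/2)^2)
           = (3/2)^2 * 2^2 * (exp((67/12) t) - 1) / (67/12) = 108*exp(67*t/12)/67 - 108/67.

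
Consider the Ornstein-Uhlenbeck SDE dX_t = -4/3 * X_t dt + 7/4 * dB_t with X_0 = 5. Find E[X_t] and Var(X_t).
E[X_t] = 5*exp(-4*t/3); Var(X_t) = 147/128 - 147*exp(-8*t/3)/128

The OU SDE dX = -theta X dt + sigma dB admits the integrating factor exp(theta t): d(exp(theta t) X_t) = sigma exp(theta t) dB_t. Integrating from 0 to t:
  X_t = x_0 * exp(-theta t) + sigma * int_0^t exp(-theta (t-s)) dB_s.
The Itô integral has mean 0 and (by the Itô isometry) variance sigma^2 * int_0^t exp(-2 theta (t - s)) ds = sigma^2 * (1 - exp(-2 theta t)) / (2 theta).
With theta = 4/3, sigma = 7/4, x_0 = 5:
  E[X_t] = 5 * exp(-4/3 t) = 5*exp(-4*t/3)
  Var(X_t) = (7/4)^2 * (1 - exp(-2*4/3 t)) / (2 * 4/3) = 147/128 - 147*exp(-8*t/3)/128.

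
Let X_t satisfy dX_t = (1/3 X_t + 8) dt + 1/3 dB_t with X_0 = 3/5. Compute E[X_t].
E[X_t] = 123*exp(t/3)/5 - 24

Taking expectations and using E[dB_t] = 0, the mean m(t) = E[X_t] satisfies the ODE m'(t) = a m(t) + b with m(0) = x_0. With a = 1/3, b = 8, x_0 = 3/5, the solution is
  m(t) = x_0 * exp(a t) + (b/a) * (exp(a t) - 1)
       = (3/5) * exp((1/3) t) + (8/(1/3)) * (exp((1/3) t) - 1)
       = 123*exp(t/3)/5 - 24.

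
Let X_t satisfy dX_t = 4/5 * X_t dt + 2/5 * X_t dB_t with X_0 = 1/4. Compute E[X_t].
E[X_t] = exp(4*t/5)/4

For GBM dX = mu X dt + sigma X dB with X_0 = x_0, apply Itô to Y = log X: dY = (mu - sigma^2/2) dt + sigma dB, so Y_t = log(x_0) + (mu - sigma^2/2) t + sigma B_t and hence X_t = x_0 * exp((mu - sigma^2/2) t + sigma B_t).
With mu = 4/5, sigma = 2/5, x_0 = 1/4, this gives:
  X_t = 1/4 * exp((18/25) * t + (2/5) * B_t).
Since sigma*B_t ~ Normal(0, sigma^2 t), E[exp(sigma*B_t)] = exp(sigma^2 t / 2); so E[X_t] = x_0 * exp((mu - sigma^2/2) t) * exp(sigma^2 t / 2) = x_0 * exp(mu t) = exp(4*t/5)/4.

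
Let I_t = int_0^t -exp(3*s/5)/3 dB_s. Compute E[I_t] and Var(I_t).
E[I_t] = 0; Var(I_t) = 5*exp(6*t/5)/54 - 5/54

The Itô integral of a deterministic integrand f(s) has mean 0 because each increment f(s) * (B_{s+ds} - B_s) has mean 0. By the Itô isometry:
  Var( int_0^t f(s) dB_s ) = E[ (int_0^t f(s) dB_s)^2 ] = int_0^t f(s)^2 ds.
Here f(s) = -exp(3*s/5)/3, so f(s)^2 = exp(6*s/5)/9. Integrate:
  int_0^t (exp(6*s/5)/9) ds = 5*exp(6*t/5)/54 - 5/54.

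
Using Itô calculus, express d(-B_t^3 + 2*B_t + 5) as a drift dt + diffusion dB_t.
d(-B_t^3 + 2*B_t + 5) = (-3*B_t) dt + (2 - 3*B_t^2) dB_t

Itô's formula for f(B_t) gives d f(B_t) = f'(B_t) dB_t + (1/2) f''(B_t) dt. Compute derivatives of f(x) = -x^3 + 2*x + 5:
  f'(x)  = 2 - 3*x^2
  f''(x) = -6*x
Substitute x = B_t and multiply the f'' term by 1/2:
  drift     = (1/2) * (-6*x) evaluated at B_t = -3*B_t
  diffusion = (2 - 3*x^2) evaluated at B_t = 2 - 3*B_t^2
Therefore d(-B_t^3 + 2*B_t + 5) = (-3*B_t) dt + (2 - 3*B_t^2) dB_t.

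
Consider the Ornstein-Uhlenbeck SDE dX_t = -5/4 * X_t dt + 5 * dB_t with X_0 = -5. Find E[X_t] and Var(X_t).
E[X_t] = -5*exp(-5*t/4); Var(X_t) = 10 - 10*exp(-5*t/2)

The OU SDE dX = -theta X dt + sigma dB admits the integrating factor exp(theta t): d(exp(theta t) X_t) = sigma exp(theta t) dB_t. Integrating from 0 to t:
  X_t = x_0 * exp(-theta t) + sigma * int_0^t exp(-theta (t-s)) dB_s.
The Itô integral has mean 0 and (by the Itô isometry) variance sigma^2 * int_0^t exp(-2 theta (t - s)) ds = sigma^2 * (1 - exp(-2 theta t)) / (2 theta).
With theta = 5/4, sigma = 5, x_0 = -5:
  E[X_t] = -5 * exp(-5/4 t) = -5*exp(-5*t/4)
  Var(X_t) = (5)^2 * (1 - exp(-2*5/4 t)) / (2 * 5/4) = 10 - 10*exp(-5*t/2).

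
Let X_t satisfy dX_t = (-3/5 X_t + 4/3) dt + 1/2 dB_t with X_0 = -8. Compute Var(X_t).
Var(X_t) = 5/24 - 5*exp(-6*t/5)/24

The variance V(t) = Var(X_t) satisfies V'(t) = 2 a V(t) + c^2 with V(0) = 0 (drift coefficient is linear in X, diffusion is constant). With a = -3/5, c = 1/2, the solution is
  V(t) = (c^2 / (2 a)) * (exp(2 a t) - 1)
       = ((1/2)^2 / (2*(-3/5))) * (exp((-6/5) t) - 1)
       = 5/24 - 5*exp(-6*t/5)/24.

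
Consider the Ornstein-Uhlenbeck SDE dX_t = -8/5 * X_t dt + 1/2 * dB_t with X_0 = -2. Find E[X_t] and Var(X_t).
E[X_t] = -2*exp(-8*t/5); Var(X_t) = 5/64 - 5*exp(-16*t/5)/64

The OU SDE dX = -theta X dt + sigma dB admits the integrating factor exp(theta t): d(exp(theta t) X_t) = sigma exp(theta t) dB_t. Integrating from 0 to t:
  X_t = x_0 * exp(-theta t) + sigma * int_0^t exp(-theta (t-s)) dB_s.
The Itô integral has mean 0 and (by the Itô isometry) variance sigma^2 * int_0^t exp(-2 theta (t - s)) ds = sigma^2 * (1 - exp(-2 theta t)) / (2 theta).
With theta = 8/5, sigma = 1/2, x_0 = -2:
  E[X_t] = -2 * exp(-8/5 t) = -2*exp(-8*t/5)
  Var(X_t) = (1/2)^2 * (1 - exp(-2*8/5 t)) / (2 * 8/5) = 5/64 - 5*exp(-16*t/5)/64.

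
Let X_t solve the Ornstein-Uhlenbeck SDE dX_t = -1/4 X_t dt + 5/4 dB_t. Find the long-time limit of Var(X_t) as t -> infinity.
lim Var(X_t) = 25/8

The OU SDE dX = -theta X dt + sigma dB admits the integrating factor exp(theta t): d(exp(theta t) X_t) = sigma exp(theta t) dB_t. Integrating from 0 to t gives X_t = x_0 * exp(-theta t) + sigma * int_0^t exp(-theta (t-s)) dB_s for any initial x_0. The Itô integral has variance (by the Itô isometry) sigma^2 * int_0^t exp(-2 theta (t - s)) ds = sigma^2 * (1 - exp(-2 theta t)) / (2 theta), independent of x_0.
With theta = 1/4, sigma = 5/4:
  Var(X_t) = (5/4)^2 * (1 - exp(-2*1/4 t)) / (2 * 1/4) = 25/8 - 25*exp(-t/2)/8.
As t -> infinity, exp(-2*1/4 t) -> 0, so the stationary variance is sigma^2 / (2 theta) = 25/8.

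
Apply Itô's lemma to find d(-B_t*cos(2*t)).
d(-B_t*cos(2*t)) = (2*B_t*sin(2*t)) dt + (-cos(2*t)) dB_t

Itô's formula for f(t, x): d f(t, B_t) = (f_t + (1/2) f_xx) dt + f_x dB_t. Compute partials of f(t, x) = -x*cos(2*t):
  f_t(t,x)  = 2*x*sin(2*t)
  f_x(t,x)  = -cos(2*t)
  f_xx(t,x) = 0
Assemble drift = f_t + (1/2) f_xx = 2*x*sin(2*t) and diffusion = f_x = -cos(2*t). Substituting x = B_t:
  d(-B_t*cos(2*t)) = (2*B_t*sin(2*t)) dt + (-cos(2*t)) dB_t.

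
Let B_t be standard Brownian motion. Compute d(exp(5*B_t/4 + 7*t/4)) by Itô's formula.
d(exp(5*B_t/4 + 7*t/4)) = (81*exp(5*B_t/4 + 7*t/4)/32) dt + (5*exp(5*B_t/4 + 7*t/4)/4) dB_t

Itô's formula for f(t, x): d f(t, B_t) = (f_t + (1/2) f_xx) dt + f_x dB_t. Compute partials of f(t, x) = exp(7*t/4 + 5*x/4):
  f_t(t,x)  = 7*exp(7*t/4 + 5*x/4)/4
  f_x(t,x)  = 5*exp(7*t/4 + 5*x/4)/4
  f_xx(t,x) = 25*exp(7*t/4 + 5*x/4)/16
Assemble drift = f_t + (1/2) f_xx = 81*exp(7*t/4 + 5*x/4)/32 and diffusion = f_x = 5*exp(7*t/4 + 5*x/4)/4. Substituting x = B_t:
  d(exp(5*B_t/4 + 7*t/4)) = (81*exp(5*B_t/4 + 7*t/4)/32) dt + (5*exp(5*B_t/4 + 7*t/4)/4) dB_t.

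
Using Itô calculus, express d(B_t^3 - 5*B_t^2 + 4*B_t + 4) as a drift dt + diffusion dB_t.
d(B_t^3 - 5*B_t^2 + 4*B_t + 4) = (3*B_t - 5) dt + (3*B_t^2 - 10*B_t + 4) dB_t

Itô's formula for f(B_t) gives d f(B_t) = f'(B_t) dB_t + (1/2) f''(B_t) dt. Compute derivatives of f(x) = x^3 - 5*x^2 + 4*x + 4:
  f'(x)  = 3*x^2 - 10*x + 4
  f''(x) = 6*x - 10
Substitute x = B_t and multiply the f'' term by 1/2:
  drift     = (1/2) * (6*x - 10) evaluated at B_t = 3*B_t - 5
  diffusion = (3*x^2 - 10*x + 4) evaluated at B_t = 3*B_t^2 - 10*B_t + 4
Therefore d(B_t^3 - 5*B_t^2 + 4*B_t + 4) = (3*B_t - 5) dt + (3*B_t^2 - 10*B_t + 4) dB_t.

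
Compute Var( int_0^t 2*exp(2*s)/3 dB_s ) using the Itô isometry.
Var = exp(4*t)/9 - 1/9

The Itô integral of a deterministic integrand f(s) has mean 0 because each increment f(s) * (B_{s+ds} - B_s) has mean 0. By the Itô isometry:
  Var( int_0^t f(s) dB_s ) = E[ (int_0^t f(s) dB_s)^2 ] = int_0^t f(s)^2 ds.
Here f(s) = 2*exp(2*s)/3, so f(s)^2 = 4*exp(4*s)/9. Integrate:
  int_0^t (4*exp(4*s)/9) ds = exp(4*t)/9 - 1/9.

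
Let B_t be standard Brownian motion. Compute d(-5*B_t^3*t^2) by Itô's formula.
d(-5*B_t^3*t^2) = (5*B_t*t*(-2*B_t^2 - 3*t)) dt + (-15*B_t^2*t^2) dB_t

Itô's formula for f(t, x): d f(t, B_t) = (f_t + (1/2) f_xx) dt + f_x dB_t. Compute partials of f(t, x) = -5*t^2*x^3:
  f_t(t,x)  = -10*t*x^3
  f_x(t,x)  = -15*t^2*x^2
  f_xx(t,x) = -30*t^2*x
Assemble drift = f_t + (1/2) f_xx = 5*t*x*(-3*t - 2*x^2) and diffusion = f_x = -15*t^2*x^2. Substituting x = B_t:
  d(-5*B_t^3*t^2) = (5*B_t*t*(-2*B_t^2 - 3*t)) dt + (-15*B_t^2*t^2) dB_t.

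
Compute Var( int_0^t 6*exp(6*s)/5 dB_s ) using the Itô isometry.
Var = 3*exp(12*t)/25 - 3/25

The Itô integral of a deterministic integrand f(s) has mean 0 because each increment f(s) * (B_{s+ds} - B_s) has mean 0. By the Itô isometry:
  Var( int_0^t f(s) dB_s ) = E[ (int_0^t f(s) dB_s)^2 ] = int_0^t f(s)^2 ds.
Here f(s) = 6*exp(6*s)/5, so f(s)^2 = 36*exp(12*s)/25. Integrate:
  int_0^t (36*exp(12*s)/25) ds = 3*exp(12*t)/25 - 3/25.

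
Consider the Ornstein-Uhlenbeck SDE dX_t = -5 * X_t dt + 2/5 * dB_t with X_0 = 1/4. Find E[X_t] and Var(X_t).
E[X_t] = exp(-5*t)/4; Var(X_t) = 2/125 - 2*exp(-10*t)/125

The OU SDE dX = -theta X dt + sigma dB admits the integrating factor exp(theta t): d(exp(theta t) X_t) = sigma exp(theta t) dB_t. Integrating from 0 to t:
  X_t = x_0 * exp(-theta t) + sigma * int_0^t exp(-theta (t-s)) dB_s.
The Itô integral has mean 0 and (by the Itô isometry) variance sigma^2 * int_0^t exp(-2 theta (t - s)) ds = sigma^2 * (1 - exp(-2 theta t)) / (2 theta).
With theta = 5, sigma = 2/5, x_0 = 1/4:
  E[X_t] = 1/4 * exp(-5 t) = exp(-5*t)/4
  Var(X_t) = (2/5)^2 * (1 - exp(-2*5 t)) / (2 * 5) = 2/125 - 2*exp(-10*t)/125.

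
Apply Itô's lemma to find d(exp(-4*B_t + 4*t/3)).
d(exp(-4*B_t + 4*t/3)) = (28*exp(-4*B_t + 4*t/3)/3) dt + (-4*exp(-4*B_t + 4*t/3)) dB_t

Itô's formula for f(t, x): d f(t, B_t) = (f_t + (1/2) f_xx) dt + f_x dB_t. Compute partials of f(t, x) = exp(4*t/3 - 4*x):
  f_t(t,x)  = 4*exp(4*t/3 - 4*x)/3
  f_x(t,x)  = -4*exp(4*t/3 - 4*x)
  f_xx(t,x) = 16*exp(4*t/3 - 4*x)
Assemble drift = f_t + (1/2) f_xx = 28*exp(4*t/3 - 4*x)/3 and diffusion = f_x = -4*exp(4*t/3 - 4*x). Substituting x = B_t:
  d(exp(-4*B_t + 4*t/3)) = (28*exp(-4*B_t + 4*t/3)/3) dt + (-4*exp(-4*B_t + 4*t/3)) dB_t.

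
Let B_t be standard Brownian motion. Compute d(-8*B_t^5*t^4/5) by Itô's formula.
d(-8*B_t^5*t^4/5) = (B_t^3*t^3*(-32*B_t^2/5 - 16*t)) dt + (-8*B_t^4*t^4) dB_t

Itô's formula for f(t, x): d f(t, B_t) = (f_t + (1/2) f_xx) dt + f_x dB_t. Compute partials of f(t, x) = -8*t^4*x^5/5:
  f_t(t,x)  = -32*t^3*x^5/5
  f_x(t,x)  = -8*t^4*x^4
  f_xx(t,x) = -32*t^4*x^3
Assemble drift = f_t + (1/2) f_xx = t^3*x^3*(-16*t - 32*x^2/5) and diffusion = f_x = -8*t^4*x^4. Substituting x = B_t:
  d(-8*B_t^5*t^4/5) = (B_t^3*t^3*(-32*B_t^2/5 - 16*t)) dt + (-8*B_t^4*t^4) dB_t.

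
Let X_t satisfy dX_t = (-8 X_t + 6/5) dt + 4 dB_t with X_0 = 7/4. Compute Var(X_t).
Var(X_t) = 1 - exp(-16*t)

The variance V(t) = Var(X_t) satisfies V'(t) = 2 a V(t) + c^2 with V(0) = 0 (drift coefficient is linear in X, diffusion is constant). With a = -8, c = 4, the solution is
  V(t) = (c^2 / (2 a)) * (exp(2 a t) - 1)
       = (4^2 / (2*(-8))) * (exp((-16) t) - 1)
       = 1 - exp(-16*t).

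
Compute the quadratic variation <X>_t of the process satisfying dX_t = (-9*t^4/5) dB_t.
<X>_t = 9*t^9/25

For an Itô process dX_t = a(t) dt + b(t) dB_t, the quadratic variation is <X>_t = int_0^t b(s)^2 ds (the drift term does not contribute). Here b(s) = -9*s^4/5, so
  b(s)^2 = 81*s^8/25.
Integrating from 0 to t:
  <X>_t = int_0^t (81*s^8/25) ds = 9*t^9/25.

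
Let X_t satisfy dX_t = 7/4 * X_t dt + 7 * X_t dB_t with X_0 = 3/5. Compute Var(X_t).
Var(X_t) = 9*(exp(49*t) - 1)*exp(7*t/2)/25

For GBM dX = mu X dt + sigma X dB with X_0 = x_0, apply Itô to Y = log X: dY = (mu - sigma^2/2) dt + sigma dB, so Y_t = log(x_0) + (mu - sigma^2/2) t + sigma B_t and hence X_t = x_0 * exp((mu - sigma^2/2) t + sigma B_t).
With mu = 7/4, sigma = 7, x_0 = 3/5, this gives:
  X_t = 3/5 * exp((-91/4) * t + (7) * B_t).
Since sigma*B_t ~ Normal(0, sigma^2 t), E[exp(sigma*B_t)] = exp(sigma^2 t / 2); so E[X_t] = x_0 * exp((mu - sigma^2/2) t) * exp(sigma^2 t / 2) = x_0 * exp(mu t) = 3*exp(7*t/4)/5.
Var(X_t) = E[X_t^2] - (E[X_t])^2 = x_0^2 * exp(2 mu t) * (exp(sigma^2 t) - 1) = 9*(exp(49*t) - 1)*exp(7*t/2)/25.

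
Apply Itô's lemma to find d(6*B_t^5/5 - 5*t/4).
d(6*B_t^5/5 - 5*t/4) = (12*B_t^3 - 5/4) dt + (6*B_t^4) dB_t

Itô's formula for f(t, x): d f(t, B_t) = (f_t + (1/2) f_xx) dt + f_x dB_t. Compute partials of f(t, x) = -5*t/4 + 6*x^5/5:
  f_t(t,x)  = -5/4
  f_x(t,x)  = 6*x^4
  f_xx(t,x) = 24*x^3
Assemble drift = f_t + (1/2) f_xx = 12*x^3 - 5/4 and diffusion = f_x = 6*x^4. Substituting x = B_t:
  d(6*B_t^5/5 - 5*t/4) = (12*B_t^3 - 5/4) dt + (6*B_t^4) dB_t.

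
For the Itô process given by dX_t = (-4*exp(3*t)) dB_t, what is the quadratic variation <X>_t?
<X>_t = 8*exp(6*t)/3 - 8/3

For an Itô process dX_t = a(t) dt + b(t) dB_t, the quadratic variation is <X>_t = int_0^t b(s)^2 ds (the drift term does not contribute). Here b(s) = -4*exp(3*s), so
  b(s)^2 = 16*exp(6*s).
Integrating from 0 to t:
  <X>_t = int_0^t (16*exp(6*s)) ds = 8*exp(6*t)/3 - 8/3.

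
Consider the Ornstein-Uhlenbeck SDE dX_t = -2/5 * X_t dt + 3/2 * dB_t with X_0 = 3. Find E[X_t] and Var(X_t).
E[X_t] = 3*exp(-2*t/5); Var(X_t) = 45/16 - 45*exp(-4*t/5)/16

The OU SDE dX = -theta X dt + sigma dB admits the integrating factor exp(theta t): d(exp(theta t) X_t) = sigma exp(theta t) dB_t. Integrating from 0 to t:
  X_t = x_0 * exp(-theta t) + sigma * int_0^t exp(-theta (t-s)) dB_s.
The Itô integral has mean 0 and (by the Itô isometry) variance sigma^2 * int_0^t exp(-2 theta (t - s)) ds = sigma^2 * (1 - exp(-2 theta t)) / (2 theta).
With theta = 2/5, sigma = 3/2, x_0 = 3:
  E[X_t] = 3 * exp(-2/5 t) = 3*exp(-2*t/5)
  Var(X_t) = (3/2)^2 * (1 - exp(-2*2/5 t)) / (2 * 2/5) = 45/16 - 45*exp(-4*t/5)/16.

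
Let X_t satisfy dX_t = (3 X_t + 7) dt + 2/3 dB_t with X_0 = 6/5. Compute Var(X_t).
Var(X_t) = 2*exp(6*t)/27 - 2/27

The variance V(t) = Var(X_t) satisfies V'(t) = 2 a V(t) + c^2 with V(0) = 0 (drift coefficient is linear in X, diffusion is constant). With a = 3, c = 2/3, the solution is
  V(t) = (c^2 / (2 a)) * (exp(2 a t) - 1)
       = ((2/3)^2 / (2*3)) * (exp(6 t) - 1)
       = 2*exp(6*t)/27 - 2/27.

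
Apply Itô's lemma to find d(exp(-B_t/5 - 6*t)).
d(exp(-B_t/5 - 6*t)) = (-299*exp(-B_t/5 - 6*t)/50) dt + (-exp(-B_t/5 - 6*t)/5) dB_t

Itô's formula for f(t, x): d f(t, B_t) = (f_t + (1/2) f_xx) dt + f_x dB_t. Compute partials of f(t, x) = exp(-6*t - x/5):
  f_t(t,x)  = -6*exp(-6*t - x/5)
  f_x(t,x)  = -exp(-6*t - x/5)/5
  f_xx(t,x) = exp(-6*t - x/5)/25
Assemble drift = f_t + (1/2) f_xx = -299*exp(-6*t - x/5)/50 and diffusion = f_x = -exp(-6*t - x/5)/5. Substituting x = B_t:
  d(exp(-B_t/5 - 6*t)) = (-299*exp(-B_t/5 - 6*t)/50) dt + (-exp(-B_t/5 - 6*t)/5) dB_t.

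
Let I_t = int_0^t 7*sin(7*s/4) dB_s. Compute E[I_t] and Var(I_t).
E[I_t] = 0; Var(I_t) = 49*t/2 - 7*sin(7*t/2)

The Itô integral of a deterministic integrand f(s) has mean 0 because each increment f(s) * (B_{s+ds} - B_s) has mean 0. By the Itô isometry:
  Var( int_0^t f(s) dB_s ) = E[ (int_0^t f(s) dB_s)^2 ] = int_0^t f(s)^2 ds.
Here f(s) = 7*sin(7*s/4), so f(s)^2 = 49*sin(7*s/4)^2. Integrate:
  int_0^t (49*sin(7*s/4)^2) ds = 49*t/2 - 7*sin(7*t/2).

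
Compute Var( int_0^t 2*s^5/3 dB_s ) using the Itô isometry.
Var = 4*t^11/99

The Itô integral of a deterministic integrand f(s) has mean 0 because each increment f(s) * (B_{s+ds} - B_s) has mean 0. By the Itô isometry:
  Var( int_0^t f(s) dB_s ) = E[ (int_0^t f(s) dB_s)^2 ] = int_0^t f(s)^2 ds.
Here f(s) = 2*s^5/3, so f(s)^2 = 4*s^10/9. Integrate:
  int_0^t (4*s^10/9) ds = 4*t^11/99.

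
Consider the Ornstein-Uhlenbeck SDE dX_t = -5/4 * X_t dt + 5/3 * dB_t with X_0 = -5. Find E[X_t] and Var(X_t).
E[X_t] = -5*exp(-5*t/4); Var(X_t) = 10/9 - 10*exp(-5*t/2)/9

The OU SDE dX = -theta X dt + sigma dB admits the integrating factor exp(theta t): d(exp(theta t) X_t) = sigma exp(theta t) dB_t. Integrating from 0 to t:
  X_t = x_0 * exp(-theta t) + sigma * int_0^t exp(-theta (t-s)) dB_s.
The Itô integral has mean 0 and (by the Itô isometry) variance sigma^2 * int_0^t exp(-2 theta (t - s)) ds = sigma^2 * (1 - exp(-2 theta t)) / (2 theta).
With theta = 5/4, sigma = 5/3, x_0 = -5:
  E[X_t] = -5 * exp(-5/4 t) = -5*exp(-5*t/4)
  Var(X_t) = (5/3)^2 * (1 - exp(-2*5/4 t)) / (2 * 5/4) = 10/9 - 10*exp(-5*t/2)/9.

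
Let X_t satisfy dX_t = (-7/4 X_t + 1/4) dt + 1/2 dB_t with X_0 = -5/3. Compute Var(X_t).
Var(X_t) = 1/14 - exp(-7*t/2)/14

The variance V(t) = Var(X_t) satisfies V'(t) = 2 a V(t) + c^2 with V(0) = 0 (drift coefficient is linear in X, diffusion is constant). With a = -7/4, c = 1/2, the solution is
  V(t) = (c^2 / (2 a)) * (exp(2 a t) - 1)
       = ((1/2)^2 / (2*(-7/4))) * (exp((-7/2) t) - 1)
       = 1/14 - exp(-7*t/2)/14.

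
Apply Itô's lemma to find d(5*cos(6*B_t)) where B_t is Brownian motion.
d(5*cos(6*B_t)) = (-90*cos(6*B_t)) dt + (-30*sin(6*B_t)) dB_t

Itô's formula for f(B_t) gives d f(B_t) = f'(B_t) dB_t + (1/2) f''(B_t) dt. Compute derivatives of f(x) = 5*cos(6*x):
  f'(x)  = -30*sin(6*x)
  f''(x) = -180*cos(6*x)
Substitute x = B_t and multiply the f'' term by 1/2:
  drift     = (1/2) * (-180*cos(6*x)) evaluated at B_t = -90*cos(6*B_t)
  diffusion = (-30*sin(6*x)) evaluated at B_t = -30*sin(6*B_t)
Therefore d(5*cos(6*B_t)) = (-90*cos(6*B_t)) dt + (-30*sin(6*B_t)) dB_t.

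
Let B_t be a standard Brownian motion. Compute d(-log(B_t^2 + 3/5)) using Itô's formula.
d(-log(B_t^2 + 3/5)) = (5*(5*B_t^2 - 3)/(5*B_t^2 + 3)^2) dt + (-10*B_t/(5*B_t^2 + 3)) dB_t

Itô's formula for f(B_t) gives d f(B_t) = f'(B_t) dB_t + (1/2) f''(B_t) dt. Compute derivatives of f(x) = -log(x^2 + 3/5):
  f'(x)  = -10*x/(5*x^2 + 3)
  f''(x) = 10*(5*x^2 - 3)/(5*x^2 + 3)^2
Substitute x = B_t and multiply the f'' term by 1/2:
  drift     = (1/2) * (10*(5*x^2 - 3)/(5*x^2 + 3)^2) evaluated at B_t = 5*(5*B_t^2 - 3)/(5*B_t^2 + 3)^2
  diffusion = (-10*x/(5*x^2 + 3)) evaluated at B_t = -10*B_t/(5*B_t^2 + 3)
Therefore d(-log(B_t^2 + 3/5)) = (5*(5*B_t^2 - 3)/(5*B_t^2 + 3)^2) dt + (-10*B_t/(5*B_t^2 + 3)) dB_t.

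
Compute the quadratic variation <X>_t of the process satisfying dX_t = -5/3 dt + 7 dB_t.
<X>_t = 49*t

For an Itô process dX_t = a(t) dt + b(t) dB_t, the quadratic variation is <X>_t = int_0^t b(s)^2 ds (the drift term does not contribute). Here b(s) = 7, so
  b(s)^2 = 49.
Integrating from 0 to t:
  <X>_t = int_0^t (49) ds = 49*t.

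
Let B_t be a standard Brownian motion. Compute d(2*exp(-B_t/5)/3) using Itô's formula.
d(2*exp(-B_t/5)/3) = (exp(-B_t/5)/75) dt + (-2*exp(-B_t/5)/15) dB_t

Itô's formula for f(B_t) gives d f(B_t) = f'(B_t) dB_t + (1/2) f''(B_t) dt. Compute derivatives of f(x) = 2*exp(-x/5)/3:
  f'(x)  = -2*exp(-x/5)/15
  f''(x) = 2*exp(-x/5)/75
Substitute x = B_t and multiply the f'' term by 1/2:
  drift     = (1/2) * (2*exp(-x/5)/75) evaluated at B_t = exp(-B_t/5)/75
  diffusion = (-2*exp(-x/5)/15) evaluated at B_t = -2*exp(-B_t/5)/15
Therefore d(2*exp(-B_t/5)/3) = (exp(-B_t/5)/75) dt + (-2*exp(-B_t/5)/15) dB_t.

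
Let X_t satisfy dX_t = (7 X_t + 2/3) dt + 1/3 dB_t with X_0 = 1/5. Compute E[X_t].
E[X_t] = 31*exp(7*t)/105 - 2/21

Taking expectations and using E[dB_t] = 0, the mean m(t) = E[X_t] satisfies the ODE m'(t) = a m(t) + b with m(0) = x_0. With a = 7, b = 2/3, x_0 = 1/5, the solution is
  m(t) = x_0 * exp(a t) + (b/a) * (exp(a t) - 1)
       = (1/5) * exp(7 t) + ((2/3)/7) * (exp(7 t) - 1)
       = 31*exp(7*t)/105 - 2/21.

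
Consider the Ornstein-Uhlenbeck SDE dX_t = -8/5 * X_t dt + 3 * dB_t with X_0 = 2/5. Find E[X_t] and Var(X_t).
E[X_t] = 2*exp(-8*t/5)/5; Var(X_t) = 45/16 - 45*exp(-16*t/5)/16

The OU SDE dX = -theta X dt + sigma dB admits the integrating factor exp(theta t): d(exp(theta t) X_t) = sigma exp(theta t) dB_t. Integrating from 0 to t:
  X_t = x_0 * exp(-theta t) + sigma * int_0^t exp(-theta (t-s)) dB_s.
The Itô integral has mean 0 and (by the Itô isometry) variance sigma^2 * int_0^t exp(-2 theta (t - s)) ds = sigma^2 * (1 - exp(-2 theta t)) / (2 theta).
With theta = 8/5, sigma = 3, x_0 = 2/5:
  E[X_t] = 2/5 * exp(-8/5 t) = 2*exp(-8*t/5)/5
  Var(X_t) = (3)^2 * (1 - exp(-2*8/5 t)) / (2 * 8/5) = 45/16 - 45*exp(-16*t/5)/16.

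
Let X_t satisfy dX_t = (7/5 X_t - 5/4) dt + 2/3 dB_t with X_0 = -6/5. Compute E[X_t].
E[X_t] = 25/28 - 293*exp(7*t/5)/140

Taking expectations and using E[dB_t] = 0, the mean m(t) = E[X_t] satisfies the ODE m'(t) = a m(t) + b with m(0) = x_0. With a = 7/5, b = -5/4, x_0 = -6/5, the solution is
  m(t) = x_0 * exp(a t) + (b/a) * (exp(a t) - 1)
       = (-6/5) * exp((7/5) t) + ((-5/4)/(7/5)) * (exp((7/5) t) - 1)
       = 25/28 - 293*exp(7*t/5)/140.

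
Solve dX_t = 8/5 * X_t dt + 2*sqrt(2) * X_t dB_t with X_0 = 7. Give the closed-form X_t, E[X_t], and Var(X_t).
X_t = 7 * exp((-12/5) t + (2*sqrt(2)) B_t); E[X_t] = 7*exp(8*t/5); Var(X_t) = 49*(exp(8*t) - 1)*exp(16*t/5)

For GBM dX = mu X dt + sigma X dB with X_0 = x_0, apply Itô to Y = log X: dY = (mu - sigma^2/2) dt + sigma dB, so Y_t = log(x_0) + (mu - sigma^2/2) t + sigma B_t and hence X_t = x_0 * exp((mu - sigma^2/2) t + sigma B_t).
With mu = 8/5, sigma = 2*sqrt(2), x_0 = 7, this gives:
  X_t = 7 * exp((-12/5) * t + (2*sqrt(2)) * B_t).
Since sigma*B_t ~ Normal(0, sigma^2 t), E[exp(sigma*B_t)] = exp(sigma^2 t / 2); so E[X_t] = x_0 * exp((mu - sigma^2/2) t) * exp(sigma^2 t / 2) = x_0 * exp(mu t) = 7*exp(8*t/5).
Var(X_t) = E[X_t^2] - (E[X_t])^2 = x_0^2 * exp(2 mu t) * (exp(sigma^2 t) - 1) = 49*(exp(8*t) - 1)*exp(16*t/5).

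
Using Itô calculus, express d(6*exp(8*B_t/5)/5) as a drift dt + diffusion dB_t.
d(6*exp(8*B_t/5)/5) = (192*exp(8*B_t/5)/125) dt + (48*exp(8*B_t/5)/25) dB_t

Itô's formula for f(B_t) gives d f(B_t) = f'(B_t) dB_t + (1/2) f''(B_t) dt. Compute derivatives of f(x) = 6*exp(8*x/5)/5:
  f'(x)  = 48*exp(8*x/5)/25
  f''(x) = 384*exp(8*x/5)/125
Substitute x = B_t and multiply the f'' term by 1/2:
  drift     = (1/2) * (384*exp(8*x/5)/125) evaluated at B_t = 192*exp(8*B_t/5)/125
  diffusion = (48*exp(8*x/5)/25) evaluated at B_t = 48*exp(8*B_t/5)/25
Therefore d(6*exp(8*B_t/5)/5) = (192*exp(8*B_t/5)/125) dt + (48*exp(8*B_t/5)/25) dB_t.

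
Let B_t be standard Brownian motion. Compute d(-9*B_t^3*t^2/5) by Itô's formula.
d(-9*B_t^3*t^2/5) = (9*B_t*t*(-2*B_t^2 - 3*t)/5) dt + (-27*B_t^2*t^2/5) dB_t

Itô's formula for f(t, x): d f(t, B_t) = (f_t + (1/2) f_xx) dt + f_x dB_t. Compute partials of f(t, x) = -9*t^2*x^3/5:
  f_t(t,x)  = -18*t*x^3/5
  f_x(t,x)  = -27*t^2*x^2/5
  f_xx(t,x) = -54*t^2*x/5
Assemble drift = f_t + (1/2) f_xx = 9*t*x*(-3*t - 2*x^2)/5 and diffusion = f_x = -27*t^2*x^2/5. Substituting x = B_t:
  d(-9*B_t^3*t^2/5) = (9*B_t*t*(-2*B_t^2 - 3*t)/5) dt + (-27*B_t^2*t^2/5) dB_t.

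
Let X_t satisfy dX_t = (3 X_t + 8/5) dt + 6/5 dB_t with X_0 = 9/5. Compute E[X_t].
E[X_t] = 7*exp(3*t)/3 - 8/15

Taking expectations and using E[dB_t] = 0, the mean m(t) = E[X_t] satisfies the ODE m'(t) = a m(t) + b with m(0) = x_0. With a = 3, b = 8/5, x_0 = 9/5, the solution is
  m(t) = x_0 * exp(a t) + (b/a) * (exp(a t) - 1)
       = (9/5) * exp(3 t) + ((8/5)/3) * (exp(3 t) - 1)
       = 7*exp(3*t)/3 - 8/15.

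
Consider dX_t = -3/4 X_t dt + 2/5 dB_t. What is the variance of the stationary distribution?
lim Var(X_t) = 8/75

The OU SDE dX = -theta X dt + sigma dB admits the integrating factor exp(theta t): d(exp(theta t) X_t) = sigma exp(theta t) dB_t. Integrating from 0 to t gives X_t = x_0 * exp(-theta t) + sigma * int_0^t exp(-theta (t-s)) dB_s for any initial x_0. The Itô integral has variance (by the Itô isometry) sigma^2 * int_0^t exp(-2 theta (t - s)) ds = sigma^2 * (1 - exp(-2 theta t)) / (2 theta), independent of x_0.
With theta = 3/4, sigma = 2/5:
  Var(X_t) = (2/5)^2 * (1 - exp(-2*3/4 t)) / (2 * 3/4) = 8/75 - 8*exp(-3*t/2)/75.
As t -> infinity, exp(-2*3/4 t) -> 0, so the stationary variance is sigma^2 / (2 theta) = 8/75.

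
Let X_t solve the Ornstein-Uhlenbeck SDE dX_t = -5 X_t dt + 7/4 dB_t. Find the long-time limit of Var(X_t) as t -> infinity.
lim Var(X_t) = 49/160

The OU SDE dX = -theta X dt + sigma dB admits the integrating factor exp(theta t): d(exp(theta t) X_t) = sigma exp(theta t) dB_t. Integrating from 0 to t gives X_t = x_0 * exp(-theta t) + sigma * int_0^t exp(-theta (t-s)) dB_s for any initial x_0. The Itô integral has variance (by the Itô isometry) sigma^2 * int_0^t exp(-2 theta (t - s)) ds = sigma^2 * (1 - exp(-2 theta t)) / (2 theta), independent of x_0.
With theta = 5, sigma = 7/4:
  Var(X_t) = (7/4)^2 * (1 - exp(-2*5 t)) / (2 * 5) = 49/160 - 49*exp(-10*t)/160.
As t -> infinity, exp(-2*5 t) -> 0, so the stationary variance is sigma^2 / (2 theta) = 49/160.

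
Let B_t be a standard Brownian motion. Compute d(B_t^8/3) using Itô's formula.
d(B_t^8/3) = (28*B_t^6/3) dt + (8*B_t^7/3) dB_t

Itô's formula for f(B_t) gives d f(B_t) = f'(B_t) dB_t + (1/2) f''(B_t) dt. Compute derivatives of f(x) = x^8/3:
  f'(x)  = 8*x^7/3
  f''(x) = 56*x^6/3
Substitute x = B_t and multiply the f'' term by 1/2:
  drift     = (1/2) * (56*x^6/3) evaluated at B_t = 28*B_t^6/3
  diffusion = (8*x^7/3) evaluated at B_t = 8*B_t^7/3
Therefore d(B_t^8/3) = (28*B_t^6/3) dt + (8*B_t^7/3) dB_t.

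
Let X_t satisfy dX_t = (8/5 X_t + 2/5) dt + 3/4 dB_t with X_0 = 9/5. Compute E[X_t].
E[X_t] = 41*exp(8*t/5)/20 - 1/4

Taking expectations and using E[dB_t] = 0, the mean m(t) = E[X_t] satisfies the ODE m'(t) = a m(t) + b with m(0) = x_0. With a = 8/5, b = 2/5, x_0 = 9/5, the solution is
  m(t) = x_0 * exp(a t) + (b/a) * (exp(a t) - 1)
       = (9/5) * exp((8/5) t) + ((2/5)/(8/5)) * (exp((8/5) t) - 1)
       = 41*exp(8*t/5)/20 - 1/4.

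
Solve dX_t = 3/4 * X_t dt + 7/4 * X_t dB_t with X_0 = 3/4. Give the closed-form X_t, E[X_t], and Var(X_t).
X_t = 3/4 * exp((-25/32) t + (7/4) B_t); E[X_t] = 3*exp(3*t/4)/4; Var(X_t) = 9*(exp(49*t/16) - 1)*exp(3*t/2)/16

For GBM dX = mu X dt + sigma X dB with X_0 = x_0, apply Itô to Y = log X: dY = (mu - sigma^2/2) dt + sigma dB, so Y_t = log(x_0) + (mu - sigma^2/2) t + sigma B_t and hence X_t = x_0 * exp((mu - sigma^2/2) t + sigma B_t).
With mu = 3/4, sigma = 7/4, x_0 = 3/4, this gives:
  X_t = 3/4 * exp((-25/32) * t + (7/4) * B_t).
Since sigma*B_t ~ Normal(0, sigma^2 t), E[exp(sigma*B_t)] = exp(sigma^2 t / 2); so E[X_t] = x_0 * exp((mu - sigma^2/2) t) * exp(sigma^2 t / 2) = x_0 * exp(mu t) = 3*exp(3*t/4)/4.
Var(X_t) = E[X_t^2] - (E[X_t])^2 = x_0^2 * exp(2 mu t) * (exp(sigma^2 t) - 1) = 9*(exp(49*t/16) - 1)*exp(3*t/2)/16.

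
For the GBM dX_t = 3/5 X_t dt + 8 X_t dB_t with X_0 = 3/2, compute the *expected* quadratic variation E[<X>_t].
E[<X>_t] = 360*exp(326*t/5)/163 - 360/163

<X>_t = int_0^t (8 * X_s)^2 ds. Taking expectation inside the integral: E[<X>_t] = 8^2 * int_0^t E[X_s^2] ds. For GBM, E[X_s^2] = x_0^2 * exp((2 mu + sigma^2) s). Integrating:
  E[<X>_t] = 8^2 * (3/2)^2 * (exp((2*(3/5) + 8^2) t) - 1) / (2*(3/5) + 8^2)
           = 8^2 * (3/2)^2 * (exp((326/5) t) - 1) / (326/5) = 360*exp(326*t/5)/163 - 360/163.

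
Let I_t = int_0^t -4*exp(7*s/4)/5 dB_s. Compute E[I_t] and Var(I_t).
E[I_t] = 0; Var(I_t) = 32*exp(7*t/2)/175 - 32/175

The Itô integral of a deterministic integrand f(s) has mean 0 because each increment f(s) * (B_{s+ds} - B_s) has mean 0. By the Itô isometry:
  Var( int_0^t f(s) dB_s ) = E[ (int_0^t f(s) dB_s)^2 ] = int_0^t f(s)^2 ds.
Here f(s) = -4*exp(7*s/4)/5, so f(s)^2 = 16*exp(7*s/2)/25. Integrate:
  int_0^t (16*exp(7*s/2)/25) ds = 32*exp(7*t/2)/175 - 32/175.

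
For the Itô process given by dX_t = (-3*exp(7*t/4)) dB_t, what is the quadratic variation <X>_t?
<X>_t = 18*exp(7*t/2)/7 - 18/7

For an Itô process dX_t = a(t) dt + b(t) dB_t, the quadratic variation is <X>_t = int_0^t b(s)^2 ds (the drift term does not contribute). Here b(s) = -3*exp(7*s/4), so
  b(s)^2 = 9*exp(7*s/2).
Integrating from 0 to t:
  <X>_t = int_0^t (9*exp(7*s/2)) ds = 18*exp(7*t/2)/7 - 18/7.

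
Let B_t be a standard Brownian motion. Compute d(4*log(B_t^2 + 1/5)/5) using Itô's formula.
d(4*log(B_t^2 + 1/5)/5) = (4*(1 - 5*B_t^2)/(5*B_t^2 + 1)^2) dt + (8*B_t/(5*B_t^2 + 1)) dB_t

Itô's formula for f(B_t) gives d f(B_t) = f'(B_t) dB_t + (1/2) f''(B_t) dt. Compute derivatives of f(x) = 4*log(x^2 + 1/5)/5:
  f'(x)  = 8*x/(5*x^2 + 1)
  f''(x) = 8*(1 - 5*x^2)/(5*x^2 + 1)^2
Substitute x = B_t and multiply the f'' term by 1/2:
  drift     = (1/2) * (8*(1 - 5*x^2)/(5*x^2 + 1)^2) evaluated at B_t = 4*(1 - 5*B_t^2)/(5*B_t^2 + 1)^2
  diffusion = (8*x/(5*x^2 + 1)) evaluated at B_t = 8*B_t/(5*B_t^2 + 1)
Therefore d(4*log(B_t^2 + 1/5)/5) = (4*(1 - 5*B_t^2)/(5*B_t^2 + 1)^2) dt + (8*B_t/(5*B_t^2 + 1)) dB_t.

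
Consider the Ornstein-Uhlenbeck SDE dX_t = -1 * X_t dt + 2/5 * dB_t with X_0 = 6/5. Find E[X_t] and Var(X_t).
E[X_t] = 6*exp(-t)/5; Var(X_t) = 2/25 - 2*exp(-2*t)/25

The OU SDE dX = -theta X dt + sigma dB admits the integrating factor exp(theta t): d(exp(theta t) X_t) = sigma exp(theta t) dB_t. Integrating from 0 to t:
  X_t = x_0 * exp(-theta t) + sigma * int_0^t exp(-theta (t-s)) dB_s.
The Itô integral has mean 0 and (by the Itô isometry) variance sigma^2 * int_0^t exp(-2 theta (t - s)) ds = sigma^2 * (1 - exp(-2 theta t)) / (2 theta).
With theta = 1, sigma = 2/5, x_0 = 6/5:
  E[X_t] = 6/5 * exp(-1 t) = 6*exp(-t)/5
  Var(X_t) = (2/5)^2 * (1 - exp(-2*1 t)) / (2 * 1) = 2/25 - 2*exp(-2*t)/25.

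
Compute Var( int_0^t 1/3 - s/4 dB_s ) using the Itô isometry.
Var = t*(3*t^2 - 12*t + 16)/144

The Itô integral of a deterministic integrand f(s) has mean 0 because each increment f(s) * (B_{s+ds} - B_s) has mean 0. By the Itô isometry:
  Var( int_0^t f(s) dB_s ) = E[ (int_0^t f(s) dB_s)^2 ] = int_0^t f(s)^2 ds.
Here f(s) = 1/3 - s/4, so f(s)^2 = (3*s - 4)^2/144. Integrate:
  int_0^t ((3*s - 4)^2/144) ds = t*(3*t^2 - 12*t + 16)/144.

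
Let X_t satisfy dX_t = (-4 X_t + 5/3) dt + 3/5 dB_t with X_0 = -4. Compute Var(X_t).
Var(X_t) = 9/200 - 9*exp(-8*t)/200

The variance V(t) = Var(X_t) satisfies V'(t) = 2 a V(t) + c^2 with V(0) = 0 (drift coefficient is linear in X, diffusion is constant). With a = -4, c = 3/5, the solution is
  V(t) = (c^2 / (2 a)) * (exp(2 a t) - 1)
       = ((3/5)^2 / (2*(-4))) * (exp((-8) t) - 1)
       = 9/200 - 9*exp(-8*t)/200.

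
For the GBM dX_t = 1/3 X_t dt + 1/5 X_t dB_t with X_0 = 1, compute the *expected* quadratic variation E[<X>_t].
E[<X>_t] = 3*exp(53*t/75)/53 - 3/53

<X>_t = int_0^t ((1/5) * X_s)^2 ds. Taking expectation inside the integral: E[<X>_t] = (1/5)^2 * int_0^t E[X_s^2] ds. For GBM, E[X_s^2] = x_0^2 * exp((2 mu + sigma^2) s). Integrating:
  E[<X>_t] = (1/5)^2 * 1^2 * (exp((2*(1/3) + (1/5)^2) t) - 1) / (2*(1/3) + (1/5)^2)
           = (1/5)^2 * 1^2 * (exp((53/75) t) - 1) / (53/75) = 3*exp(53*t/75)/53 - 3/53.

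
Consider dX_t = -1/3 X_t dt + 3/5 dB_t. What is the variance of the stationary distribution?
lim Var(X_t) = 27/50

The OU SDE dX = -theta X dt + sigma dB admits the integrating factor exp(theta t): d(exp(theta t) X_t) = sigma exp(theta t) dB_t. Integrating from 0 to t gives X_t = x_0 * exp(-theta t) + sigma * int_0^t exp(-theta (t-s)) dB_s for any initial x_0. The Itô integral has variance (by the Itô isometry) sigma^2 * int_0^t exp(-2 theta (t - s)) ds = sigma^2 * (1 - exp(-2 theta t)) / (2 theta), independent of x_0.
With theta = 1/3, sigma = 3/5:
  Var(X_t) = (3/5)^2 * (1 - exp(-2*1/3 t)) / (2 * 1/3) = 27/50 - 27*exp(-2*t/3)/50.
As t -> infinity, exp(-2*1/3 t) -> 0, so the stationary variance is sigma^2 / (2 theta) = 27/50.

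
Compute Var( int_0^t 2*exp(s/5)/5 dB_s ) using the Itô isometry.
Var = 2*exp(2*t/5)/5 - 2/5

The Itô integral of a deterministic integrand f(s) has mean 0 because each increment f(s) * (B_{s+ds} - B_s) has mean 0. By the Itô isometry:
  Var( int_0^t f(s) dB_s ) = E[ (int_0^t f(s) dB_s)^2 ] = int_0^t f(s)^2 ds.
Here f(s) = 2*exp(s/5)/5, so f(s)^2 = 4*exp(2*s/5)/25. Integrate:
  int_0^t (4*exp(2*s/5)/25) ds = 2*exp(2*t/5)/5 - 2/5.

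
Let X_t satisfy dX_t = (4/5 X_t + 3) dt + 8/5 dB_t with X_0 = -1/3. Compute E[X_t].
E[X_t] = 41*exp(4*t/5)/12 - 15/4

Taking expectations and using E[dB_t] = 0, the mean m(t) = E[X_t] satisfies the ODE m'(t) = a m(t) + b with m(0) = x_0. With a = 4/5, b = 3, x_0 = -1/3, the solution is
  m(t) = x_0 * exp(a t) + (b/a) * (exp(a t) - 1)
       = (-1/3) * exp((4/5) t) + (3/(4/5)) * (exp((4/5) t) - 1)
       = 41*exp(4*t/5)/12 - 15/4.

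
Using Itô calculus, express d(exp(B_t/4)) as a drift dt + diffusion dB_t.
d(exp(B_t/4)) = (exp(B_t/4)/32) dt + (exp(B_t/4)/4) dB_t

Itô's formula for f(B_t) gives d f(B_t) = f'(B_t) dB_t + (1/2) f''(B_t) dt. Compute derivatives of f(x) = exp(x/4):
  f'(x)  = exp(x/4)/4
  f''(x) = exp(x/4)/16
Substitute x = B_t and multiply the f'' term by 1/2:
  drift     = (1/2) * (exp(x/4)/16) evaluated at B_t = exp(B_t/4)/32
  diffusion = (exp(x/4)/4) evaluated at B_t = exp(B_t/4)/4
Therefore d(exp(B_t/4)) = (exp(B_t/4)/32) dt + (exp(B_t/4)/4) dB_t.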